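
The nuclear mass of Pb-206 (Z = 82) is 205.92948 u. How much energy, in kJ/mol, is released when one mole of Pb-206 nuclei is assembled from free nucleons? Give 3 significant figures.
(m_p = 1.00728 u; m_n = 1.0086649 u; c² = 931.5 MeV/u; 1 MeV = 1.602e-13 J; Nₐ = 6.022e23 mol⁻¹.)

1.57e+11 kJ/mol

Z = 82, so N = A − Z = 206 − 82 = 124.
Σm = 82·m_p + 124·m_n = 82.59696 + 125.0744476 = 207.6714076 u
The mass defect is 207.6714076 − 205.92948 = 1.7419276 u.
Converting to energy: 1.7419276 u × 931.5 MeV/u = 1622.61 MeV
Per nucleus in joules: 1622.61 MeV × 1.602e-13 J/MeV = 2.5994e-10 J
Per mole: 2.5994e-10 J × 6.022e23 mol⁻¹ = 1.5654e+14 J/mol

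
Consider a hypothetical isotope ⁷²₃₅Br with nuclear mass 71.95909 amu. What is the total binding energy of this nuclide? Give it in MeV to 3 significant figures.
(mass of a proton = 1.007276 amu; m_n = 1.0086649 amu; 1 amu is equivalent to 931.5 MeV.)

574 MeV

With 35 protons and 37 neutrons (A = 72):
Total constituent mass: 35 × 1.007276 + 37 × 1.0086649 = 72.5752613 amu
Mass defect Δm = 72.5752613 − 71.95909 = 0.6161713 amu
Converting to energy: 0.6161713 amu × 931.5 MeV/amu = 573.964 MeV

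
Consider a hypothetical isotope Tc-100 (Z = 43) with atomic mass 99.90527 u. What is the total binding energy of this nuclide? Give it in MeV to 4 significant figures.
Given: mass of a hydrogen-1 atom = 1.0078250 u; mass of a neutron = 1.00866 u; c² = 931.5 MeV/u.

861.5 MeV

With 43 protons and 57 neutrons (A = 100):
Total constituent mass: 43 × 1.0078250 + 57 × 1.00866 = 100.8300950 u
The mass defect is 100.8300950 − 99.90527 = 0.9248250 u.
E_B = 0.9248250 × 931.5 = 861.474 MeV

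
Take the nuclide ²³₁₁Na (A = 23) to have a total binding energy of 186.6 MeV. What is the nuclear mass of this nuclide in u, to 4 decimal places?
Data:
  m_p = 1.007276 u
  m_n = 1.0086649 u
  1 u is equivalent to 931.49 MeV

Mass defect = 186.6 MeV / (931.49 MeV/u) = 0.200324 u
Constituent mass = 11(1.007276) + 12(1.0086649) = 23.1840148 u
Nuclear mass = 23.1840148 − 0.200324 = 22.9836908 u ≈ 22.9837 u (to 4 decimal places)

22.9837 u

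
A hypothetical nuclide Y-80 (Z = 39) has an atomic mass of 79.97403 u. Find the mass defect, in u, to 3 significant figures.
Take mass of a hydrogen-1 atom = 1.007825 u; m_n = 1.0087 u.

0.688 u

The nucleus contains 39 protons and 80 − 39 = 41 neutrons.
Σm = 39·m(¹H) + 41·m_n = 39.305175 + 41.3567 = 80.661875 u
Mass defect Δm = 80.661875 − 79.97403 = 0.687845 u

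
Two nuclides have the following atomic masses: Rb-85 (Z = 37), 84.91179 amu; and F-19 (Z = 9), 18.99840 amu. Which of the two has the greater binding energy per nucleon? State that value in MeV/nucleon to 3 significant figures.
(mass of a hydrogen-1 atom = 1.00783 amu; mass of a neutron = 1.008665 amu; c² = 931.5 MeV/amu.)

Rb-85: Σm = 37(1.00783) + 48(1.008665) = 85.705630 amu; Δm = 0.793840 amu; E_B = 739.46 MeV; E_B/A = 8.700 MeV
F-19: Σm = 9(1.00783) + 10(1.008665) = 19.157120 amu; Δm = 0.158720 amu; E_B = 147.848 MeV; E_B/A = 7.781 MeV
Rb-85 has the higher binding energy per nucleon, so it is the more tightly bound nucleus.

Rb-85; 8.70 MeV/nucleon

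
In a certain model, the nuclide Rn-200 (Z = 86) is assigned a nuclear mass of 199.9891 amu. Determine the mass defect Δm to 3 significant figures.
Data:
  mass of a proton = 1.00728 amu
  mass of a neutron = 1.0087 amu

1.63 amu

With 86 protons and 114 neutrons (A = 200):
Total constituent mass: 86 × 1.00728 + 114 × 1.0087 = 201.61788 amu
The mass defect is 201.61788 − 199.9891 = 1.62878 amu.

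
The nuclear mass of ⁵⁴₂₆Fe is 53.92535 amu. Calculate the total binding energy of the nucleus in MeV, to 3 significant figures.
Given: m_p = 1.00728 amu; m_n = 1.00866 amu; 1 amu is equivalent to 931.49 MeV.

Z = 26, so N = A − Z = 54 − 26 = 28.
Total constituent mass: 26 × 1.00728 + 28 × 1.00866 = 54.43176 amu
Δm = 54.43176 − 53.92535 = 0.50641 amu
E_B = 0.50641 × 931.49 = 471.716 MeV

472 MeV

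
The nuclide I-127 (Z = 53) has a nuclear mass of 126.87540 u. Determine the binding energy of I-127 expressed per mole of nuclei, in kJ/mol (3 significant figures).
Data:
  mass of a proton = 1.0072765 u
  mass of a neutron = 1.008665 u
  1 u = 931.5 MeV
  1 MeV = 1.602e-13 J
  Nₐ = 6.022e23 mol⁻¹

Σm = 53·m_p + 74·m_n = 53.3856545 + 74.641210 = 128.0268645 u
Δm = 128.0268645 − 126.87540 = 1.1514645 u
Converting to energy: 1.1514645 u × 931.5 MeV/u = 1072.59 MeV
Per nucleus in joules: 1072.59 MeV × 1.602e-13 J/MeV = 1.7183e-10 J
Per mole: 1.7183e-10 J × 6.022e23 mol⁻¹ = 1.0348e+14 J/mol

1.03e+11 kJ/mol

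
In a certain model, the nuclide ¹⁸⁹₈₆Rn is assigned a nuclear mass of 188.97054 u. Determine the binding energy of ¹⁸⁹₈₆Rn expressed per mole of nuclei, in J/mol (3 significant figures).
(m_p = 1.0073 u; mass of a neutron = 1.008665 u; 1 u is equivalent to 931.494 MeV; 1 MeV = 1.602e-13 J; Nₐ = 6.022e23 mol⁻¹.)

1.39e+14 J/mol

The nucleus contains 86 protons and 189 − 86 = 103 neutrons.
Mass of separated nucleons = 86(1.0073) + 103(1.008665) = 86.6278 + 103.892495 = 190.520295 u
The mass defect is 190.520295 − 188.97054 = 1.549755 u.
E_B = 1.549755 × 931.494 = 1443.59 MeV
Per nucleus in joules: 1443.59 MeV × 1.602e-13 J/MeV = 2.3126e-10 J
Per mole: 2.3126e-10 J × 6.022e23 mol⁻¹ = 1.3926e+14 J/mol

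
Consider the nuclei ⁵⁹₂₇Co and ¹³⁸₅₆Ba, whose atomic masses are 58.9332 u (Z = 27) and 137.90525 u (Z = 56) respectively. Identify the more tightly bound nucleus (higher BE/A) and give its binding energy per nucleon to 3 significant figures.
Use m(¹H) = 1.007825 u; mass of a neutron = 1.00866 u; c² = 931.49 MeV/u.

⁵⁹₂₇Co: Σm = 27(1.007825) + 32(1.00866) = 59.488395 u; Δm = 0.555195 u; E_B = 517.16 MeV; E_B/A = 8.765 MeV
¹³⁸₅₆Ba: Σm = 56(1.007825) + 82(1.00866) = 139.148320 u; Δm = 1.243070 u; E_B = 1157.9 MeV; E_B/A = 8.391 MeV
⁵⁹₂₇Co has the higher binding energy per nucleon, so it is the more tightly bound nucleus.

⁵⁹₂₇Co; 8.77 MeV/nucleon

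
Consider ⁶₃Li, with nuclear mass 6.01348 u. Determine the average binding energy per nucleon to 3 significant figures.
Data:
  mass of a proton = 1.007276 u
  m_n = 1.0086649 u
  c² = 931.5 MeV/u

5.33 MeV/nucleon

The nucleus contains 3 protons and 6 − 3 = 3 neutrons.
Total constituent mass: 3 × 1.007276 + 3 × 1.0086649 = 6.0478227 u
The mass defect is 6.0478227 − 6.01348 = 0.0343427 u.
E_B = 0.0343427 × 931.5 = 31.9902 MeV
BE/A = 31.9902 MeV / 6 = 5.332 MeV/nucleon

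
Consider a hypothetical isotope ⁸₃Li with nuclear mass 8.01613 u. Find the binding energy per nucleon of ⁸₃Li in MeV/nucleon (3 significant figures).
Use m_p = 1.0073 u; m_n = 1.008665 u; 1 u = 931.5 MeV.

The nucleus contains 3 protons and 8 − 3 = 5 neutrons.
Σm = 3·m_p + 5·m_n = 3.0219 + 5.043325 = 8.065225 u
Δm = 8.065225 − 8.01613 = 0.049095 u
Binding energy = Δm·c² = 0.049095 × 931.5 MeV/u = 45.73199 MeV
Dividing by A = 8 gives 5.716 MeV per nucleon.

5.72 MeV/nucleon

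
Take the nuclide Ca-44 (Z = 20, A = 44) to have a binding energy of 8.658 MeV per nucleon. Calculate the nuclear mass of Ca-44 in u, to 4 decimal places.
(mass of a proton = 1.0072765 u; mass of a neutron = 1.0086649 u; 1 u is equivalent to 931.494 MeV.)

43.9445 u

Total binding energy = 44 × 8.658 = 380.952 MeV
Mass defect = 380.952 MeV / (931.494 MeV/u) = 0.408969 u
Constituent mass = 20(1.0072765) + 24(1.0086649) = 44.3534876 u
Nuclear mass = 44.3534876 − 0.408969 = 43.9445186 u ≈ 43.9445 u (to 4 decimal places)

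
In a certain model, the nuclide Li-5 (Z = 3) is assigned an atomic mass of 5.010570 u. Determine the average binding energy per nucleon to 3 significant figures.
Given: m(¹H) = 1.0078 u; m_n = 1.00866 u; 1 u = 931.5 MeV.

5.62 MeV/nucleon

Total constituent mass: 3 × 1.0078 + 2 × 1.00866 = 5.04072 u
Δm = 5.04072 − 5.010570 = 0.030150 u
Binding energy = Δm·c² = 0.030150 × 931.5 MeV/u = 28.0847 MeV
BE/A = 28.0847 MeV / 5 = 5.617 MeV/nucleon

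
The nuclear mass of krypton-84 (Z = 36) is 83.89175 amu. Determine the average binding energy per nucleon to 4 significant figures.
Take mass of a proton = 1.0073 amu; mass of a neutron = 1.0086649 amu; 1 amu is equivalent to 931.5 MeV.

8.727 MeV/nucleon

The nucleus contains 36 protons and 84 − 36 = 48 neutrons.
Total constituent mass: 36 × 1.0073 + 48 × 1.0086649 = 84.6787152 amu
Mass defect Δm = 84.6787152 − 83.89175 = 0.7869652 amu
E_B = 0.7869652 × 931.5 = 733.058 MeV
Dividing by A = 84 gives 8.727 MeV per nucleon.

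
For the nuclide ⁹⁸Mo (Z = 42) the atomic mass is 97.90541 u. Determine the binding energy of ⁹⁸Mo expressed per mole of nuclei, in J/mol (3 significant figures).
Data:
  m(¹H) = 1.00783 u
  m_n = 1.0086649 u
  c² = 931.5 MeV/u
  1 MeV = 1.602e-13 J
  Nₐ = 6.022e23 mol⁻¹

8.17e+13 J/mol

With 42 protons and 56 neutrons (A = 98):
Mass of separated nucleons = 42(1.00783) + 56(1.0086649) = 42.32886 + 56.4852344 = 98.8140944 u
The mass defect is 98.8140944 − 97.90541 = 0.9086844 u.
Binding energy = Δm·c² = 0.9086844 × 931.5 MeV/u = 846.440 MeV
Per nucleus in joules: 846.440 MeV × 1.602e-13 J/MeV = 1.3560e-10 J
Per mole: 1.3560e-10 J × 6.022e23 mol⁻¹ = 8.1658e+13 J/mol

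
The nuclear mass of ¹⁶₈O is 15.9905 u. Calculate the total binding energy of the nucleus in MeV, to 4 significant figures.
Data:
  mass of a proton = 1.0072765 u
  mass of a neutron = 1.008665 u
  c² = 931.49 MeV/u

Z = 8, so N = A − Z = 16 − 8 = 8.
Σm = 8·m_p + 8·m_n = 8.0582120 + 8.069320 = 16.1275320 u
Δm = 16.1275320 − 15.9905 = 0.1370320 u
Binding energy = Δm·c² = 0.1370320 × 931.49 MeV/u = 127.644 MeV

127.6 MeV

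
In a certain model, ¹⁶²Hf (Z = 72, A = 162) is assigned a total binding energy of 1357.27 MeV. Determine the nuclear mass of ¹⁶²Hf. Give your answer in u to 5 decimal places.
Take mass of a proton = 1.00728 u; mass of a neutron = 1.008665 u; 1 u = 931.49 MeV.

Mass defect = 1357.27 MeV / (931.49 MeV/u) = 1.4570956 u
Constituent mass = 72(1.00728) + 90(1.008665) = 163.304010 u
Nuclear mass = 163.304010 − 1.4570956 = 161.8469144 u ≈ 161.84691 u (to 5 decimal places)

161.84691 u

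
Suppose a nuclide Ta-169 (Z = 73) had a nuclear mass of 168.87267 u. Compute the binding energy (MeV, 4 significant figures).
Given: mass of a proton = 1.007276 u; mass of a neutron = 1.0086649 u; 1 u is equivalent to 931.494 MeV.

With 73 protons and 96 neutrons (A = 169):
Σm = 73·m_p + 96·m_n = 73.531148 + 96.8318304 = 170.3629784 u
Mass defect Δm = 170.3629784 − 168.87267 = 1.4903084 u
Binding energy = Δm·c² = 1.4903084 × 931.494 MeV/u = 1388.21 MeV

1388 MeV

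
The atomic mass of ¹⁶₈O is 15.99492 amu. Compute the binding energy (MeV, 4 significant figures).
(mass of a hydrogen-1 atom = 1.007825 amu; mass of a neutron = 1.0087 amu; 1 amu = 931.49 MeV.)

127.9 MeV

Σm = 8·m(¹H) + 8·m_n = 8.062600 + 8.0696 = 16.132200 amu
Mass defect Δm = 16.132200 − 15.99492 = 0.137280 amu
Binding energy = Δm·c² = 0.137280 × 931.49 MeV/amu = 127.875 MeV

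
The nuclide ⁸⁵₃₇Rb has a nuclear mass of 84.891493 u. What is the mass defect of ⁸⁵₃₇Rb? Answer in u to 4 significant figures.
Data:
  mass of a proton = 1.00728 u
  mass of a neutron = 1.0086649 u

Σm = 37·m_p + 48·m_n = 37.26936 + 48.4159152 = 85.6852752 u
Δm = 85.6852752 − 84.891493 = 0.7937822 u

0.7938 u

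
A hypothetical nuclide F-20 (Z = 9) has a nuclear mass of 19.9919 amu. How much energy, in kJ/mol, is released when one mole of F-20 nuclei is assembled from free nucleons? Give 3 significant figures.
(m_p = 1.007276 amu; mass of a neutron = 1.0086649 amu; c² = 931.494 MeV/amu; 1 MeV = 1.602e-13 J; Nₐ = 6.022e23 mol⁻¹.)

1.52e+10 kJ/mol

The nucleus contains 9 protons and 20 − 9 = 11 neutrons.
Σm = 9·m_p + 11·m_n = 9.065484 + 11.0953139 = 20.1607979 amu
Mass defect Δm = 20.1607979 − 19.9919 = 0.1688979 amu
Binding energy = Δm·c² = 0.1688979 × 931.494 MeV/amu = 157.327 MeV
Per nucleus in joules: 157.327 MeV × 1.602e-13 J/MeV = 2.5204e-11 J
Per mole: 2.5204e-11 J × 6.022e23 mol⁻¹ = 1.5178e+13 J/mol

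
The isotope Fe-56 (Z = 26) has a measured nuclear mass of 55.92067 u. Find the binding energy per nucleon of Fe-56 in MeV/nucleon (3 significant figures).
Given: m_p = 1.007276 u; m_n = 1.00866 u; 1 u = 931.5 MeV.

8.79 MeV/nucleon

Mass of separated nucleons = 26(1.007276) + 30(1.00866) = 26.189176 + 30.25980 = 56.448976 u
Δm = 56.448976 − 55.92067 = 0.528306 u
Binding energy = Δm·c² = 0.528306 × 931.5 MeV/u = 492.117 MeV
Dividing by A = 56 gives 8.788 MeV per nucleon.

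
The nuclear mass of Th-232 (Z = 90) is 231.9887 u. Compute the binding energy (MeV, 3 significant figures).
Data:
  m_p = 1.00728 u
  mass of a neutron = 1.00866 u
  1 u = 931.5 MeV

1770 MeV

With 90 protons and 142 neutrons (A = 232):
Σm = 90·m_p + 142·m_n = 90.65520 + 143.22972 = 233.88492 u
Δm = 233.88492 − 231.9887 = 1.89622 u
Converting to energy: 1.89622 u × 931.5 MeV/u = 1766.33 MeV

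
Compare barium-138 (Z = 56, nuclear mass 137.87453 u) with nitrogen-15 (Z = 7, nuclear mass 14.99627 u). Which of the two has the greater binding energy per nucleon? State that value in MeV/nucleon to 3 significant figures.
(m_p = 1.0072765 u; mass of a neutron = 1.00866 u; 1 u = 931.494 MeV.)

barium-138; 8.39 MeV/nucleon

barium-138: Σm = 56(1.0072765) + 82(1.00866) = 139.1176040 u; Δm = 1.2430740 u; E_B = 1157.9 MeV; E_B/A = 8.391 MeV
nitrogen-15: Σm = 7(1.0072765) + 8(1.00866) = 15.1202155 u; Δm = 0.1239455 u; E_B = 115.45 MeV; E_B/A = 7.697 MeV
barium-138 has the higher binding energy per nucleon, so it is the more tightly bound nucleus.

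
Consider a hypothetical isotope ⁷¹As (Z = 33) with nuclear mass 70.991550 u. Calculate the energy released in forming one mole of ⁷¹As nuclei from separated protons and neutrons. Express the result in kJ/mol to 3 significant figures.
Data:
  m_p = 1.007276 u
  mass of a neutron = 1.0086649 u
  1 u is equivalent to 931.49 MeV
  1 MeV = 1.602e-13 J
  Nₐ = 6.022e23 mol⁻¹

With 33 protons and 38 neutrons (A = 71):
Σm = 33·m_p + 38·m_n = 33.240108 + 38.3292662 = 71.5693742 u
The mass defect is 71.5693742 − 70.991550 = 0.5778242 u.
Converting to energy: 0.5778242 u × 931.49 MeV/u = 538.237 MeV
Per nucleus in joules: 538.237 MeV × 1.602e-13 J/MeV = 8.6226e-11 J
Per mole: 8.6226e-11 J × 6.022e23 mol⁻¹ = 5.1925e+13 J/mol

5.19e+10 kJ/mol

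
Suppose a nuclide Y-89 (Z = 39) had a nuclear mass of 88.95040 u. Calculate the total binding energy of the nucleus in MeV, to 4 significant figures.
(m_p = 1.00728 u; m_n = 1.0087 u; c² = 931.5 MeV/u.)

With 39 protons and 50 neutrons (A = 89):
Mass of separated nucleons = 39(1.00728) + 50(1.0087) = 39.28392 + 50.4350 = 89.71892 u
Δm = 89.71892 − 88.95040 = 0.76852 u
E_B = 0.76852 × 931.5 = 715.876 MeV

715.9 MeV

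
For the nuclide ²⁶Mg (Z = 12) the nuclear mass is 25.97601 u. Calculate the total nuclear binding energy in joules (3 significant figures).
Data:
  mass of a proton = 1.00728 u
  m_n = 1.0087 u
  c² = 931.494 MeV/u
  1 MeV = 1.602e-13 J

3.48e-11 J

Total constituent mass: 12 × 1.00728 + 14 × 1.0087 = 26.20916 u
The mass defect is 26.20916 − 25.97601 = 0.23315 u.
Binding energy = Δm·c² = 0.23315 × 931.494 MeV/u = 217.178 MeV
In joules: 217.178 MeV × 1.602e-13 J/MeV = 3.4792e-11 J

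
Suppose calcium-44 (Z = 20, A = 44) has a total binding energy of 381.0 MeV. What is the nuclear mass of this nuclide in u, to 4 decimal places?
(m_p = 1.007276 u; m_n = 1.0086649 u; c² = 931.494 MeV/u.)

43.9445 u

Mass defect = 381.0 MeV / (931.494 MeV/u) = 0.409020 u
Constituent mass = 20(1.007276) + 24(1.0086649) = 44.3534776 u
Nuclear mass = 44.3534776 − 0.409020 = 43.9444576 u ≈ 43.9445 u (to 4 decimal places)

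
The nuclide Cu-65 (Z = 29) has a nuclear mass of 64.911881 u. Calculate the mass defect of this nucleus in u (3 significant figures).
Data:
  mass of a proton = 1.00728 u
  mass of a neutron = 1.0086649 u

0.611 u

Z = 29, so N = A − Z = 65 − 29 = 36.
Σm = 29·m_p + 36·m_n = 29.21112 + 36.3119364 = 65.5230564 u
Δm = 65.5230564 − 64.911881 = 0.6111754 u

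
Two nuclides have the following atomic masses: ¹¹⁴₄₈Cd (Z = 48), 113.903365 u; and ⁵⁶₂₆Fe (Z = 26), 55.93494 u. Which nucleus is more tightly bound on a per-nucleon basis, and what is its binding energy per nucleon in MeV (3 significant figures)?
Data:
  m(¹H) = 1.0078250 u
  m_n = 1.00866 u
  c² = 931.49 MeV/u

⁵⁶₂₆Fe; 8.79 MeV/nucleon

¹¹⁴₄₈Cd: Σm = 48(1.0078250) + 66(1.00866) = 114.9471600 u; Δm = 1.0437950 u; E_B = 972.28 MeV; E_B/A = 8.529 MeV
⁵⁶₂₆Fe: Σm = 26(1.0078250) + 30(1.00866) = 56.4632500 u; Δm = 0.5283100 u; E_B = 492.12 MeV; E_B/A = 8.788 MeV
⁵⁶₂₆Fe has the higher binding energy per nucleon, so it is the more tightly bound nucleus.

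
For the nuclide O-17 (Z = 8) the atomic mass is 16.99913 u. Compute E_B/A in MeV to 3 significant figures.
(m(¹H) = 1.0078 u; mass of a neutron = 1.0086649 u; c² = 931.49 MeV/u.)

The nucleus contains 8 protons and 17 − 8 = 9 neutrons.
Total constituent mass: 8 × 1.0078 + 9 × 1.0086649 = 17.1403841 u
Δm = 17.1403841 − 16.99913 = 0.1412541 u
Binding energy = Δm·c² = 0.1412541 × 931.49 MeV/u = 131.577 MeV
BE/A = 131.577 MeV / 17 = 7.740 MeV/nucleon

7.74 MeV/nucleon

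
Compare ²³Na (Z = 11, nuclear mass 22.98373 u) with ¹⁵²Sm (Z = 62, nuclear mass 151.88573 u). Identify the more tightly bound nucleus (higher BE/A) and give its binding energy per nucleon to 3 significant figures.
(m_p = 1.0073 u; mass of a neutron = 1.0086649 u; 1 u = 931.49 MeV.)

¹⁵²Sm; 8.25 MeV/nucleon

²³Na: Σm = 11(1.0073) + 12(1.0086649) = 23.1842788 u; Δm = 0.2005488 u; E_B = 186.81 MeV; E_B/A = 8.122 MeV
¹⁵²Sm: Σm = 62(1.0073) + 90(1.0086649) = 153.2324410 u; Δm = 1.3467110 u; E_B = 1254.4 MeV; E_B/A = 8.253 MeV
¹⁵²Sm has the higher binding energy per nucleon, so it is the more tightly bound nucleus.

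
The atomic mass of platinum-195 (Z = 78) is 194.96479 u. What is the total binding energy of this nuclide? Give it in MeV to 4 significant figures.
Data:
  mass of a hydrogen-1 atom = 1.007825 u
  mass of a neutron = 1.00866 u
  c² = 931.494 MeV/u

1545 MeV

Z = 78, so N = A − Z = 195 − 78 = 117.
Σm = 78·m(¹H) + 117·m_n = 78.610350 + 118.01322 = 196.623570 u
Δm = 196.623570 − 194.96479 = 1.658780 u
E_B = 1.658780 × 931.494 = 1545.14 MeV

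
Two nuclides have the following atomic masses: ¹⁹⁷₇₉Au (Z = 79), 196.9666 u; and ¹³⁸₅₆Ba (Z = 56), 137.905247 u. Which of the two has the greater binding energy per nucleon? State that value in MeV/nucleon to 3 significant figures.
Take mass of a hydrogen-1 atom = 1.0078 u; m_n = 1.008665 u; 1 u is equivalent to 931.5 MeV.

¹⁹⁷₇₉Au: Σm = 79(1.0078) + 118(1.008665) = 198.638670 u; Δm = 1.672070 u; E_B = 1557.5 MeV; E_B/A = 7.906 MeV
¹³⁸₅₆Ba: Σm = 56(1.0078) + 82(1.008665) = 139.147330 u; Δm = 1.242083 u; E_B = 1157.0 MeV; E_B/A = 8.384 MeV
¹³⁸₅₆Ba has the higher binding energy per nucleon, so it is the more tightly bound nucleus.

¹³⁸₅₆Ba; 8.38 MeV/nucleon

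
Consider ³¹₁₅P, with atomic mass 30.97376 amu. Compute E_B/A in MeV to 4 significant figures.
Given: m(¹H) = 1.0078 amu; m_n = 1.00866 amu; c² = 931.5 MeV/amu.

The nucleus contains 15 protons and 31 − 15 = 16 neutrons.
Mass of separated nucleons = 15(1.0078) + 16(1.00866) = 15.1170 + 16.13856 = 31.25556 amu
The mass defect is 31.25556 − 30.97376 = 0.28180 amu.
Converting to energy: 0.28180 amu × 931.5 MeV/amu = 262.497 MeV
BE/A = 262.497 MeV / 31 = 8.468 MeV/nucleon

8.468 MeV/nucleon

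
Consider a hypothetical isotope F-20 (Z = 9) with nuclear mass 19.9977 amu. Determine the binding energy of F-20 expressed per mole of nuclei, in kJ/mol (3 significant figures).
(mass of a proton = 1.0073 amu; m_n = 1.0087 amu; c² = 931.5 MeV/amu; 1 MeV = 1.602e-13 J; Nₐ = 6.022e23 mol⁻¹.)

1.47e+10 kJ/mol

With 9 protons and 11 neutrons (A = 20):
Total constituent mass: 9 × 1.0073 + 11 × 1.0087 = 20.1614 amu
Δm = 20.1614 − 19.9977 = 0.1637 amu
E_B = 0.1637 × 931.5 = 152.487 MeV
Per nucleus in joules: 152.487 MeV × 1.602e-13 J/MeV = 2.4428e-11 J
Per mole: 2.4428e-11 J × 6.022e23 mol⁻¹ = 1.4711e+13 J/mol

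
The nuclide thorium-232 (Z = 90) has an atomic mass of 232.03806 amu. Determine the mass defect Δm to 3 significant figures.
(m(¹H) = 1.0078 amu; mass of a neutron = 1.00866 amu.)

1.89 amu

Σm = 90·m(¹H) + 142·m_n = 90.7020 + 143.22972 = 233.93172 amu
Δm = 233.93172 − 232.03806 = 1.89366 amu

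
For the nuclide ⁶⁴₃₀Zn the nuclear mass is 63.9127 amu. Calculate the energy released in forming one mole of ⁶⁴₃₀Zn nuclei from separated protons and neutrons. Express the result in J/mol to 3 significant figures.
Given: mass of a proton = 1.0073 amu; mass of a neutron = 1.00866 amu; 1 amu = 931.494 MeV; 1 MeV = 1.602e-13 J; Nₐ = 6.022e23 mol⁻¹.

Z = 30, so N = A − Z = 64 − 30 = 34.
Σm = 30·m_p + 34·m_n = 30.2190 + 34.29444 = 64.51344 amu
The mass defect is 64.51344 − 63.9127 = 0.60074 amu.
Binding energy = Δm·c² = 0.60074 × 931.494 MeV/amu = 559.586 MeV
Per nucleus in joules: 559.586 MeV × 1.602e-13 J/MeV = 8.9646e-11 J
Per mole: 8.9646e-11 J × 6.022e23 mol⁻¹ = 5.3985e+13 J/mol

5.40e+13 J/mol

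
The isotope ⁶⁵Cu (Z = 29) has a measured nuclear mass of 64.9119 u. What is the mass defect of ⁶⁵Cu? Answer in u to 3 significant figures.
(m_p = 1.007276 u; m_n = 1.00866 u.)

0.611 u

Z = 29, so N = A − Z = 65 − 29 = 36.
Mass of separated nucleons = 29(1.007276) + 36(1.00866) = 29.211004 + 36.31176 = 65.522764 u
Δm = 65.522764 − 64.9119 = 0.610864 u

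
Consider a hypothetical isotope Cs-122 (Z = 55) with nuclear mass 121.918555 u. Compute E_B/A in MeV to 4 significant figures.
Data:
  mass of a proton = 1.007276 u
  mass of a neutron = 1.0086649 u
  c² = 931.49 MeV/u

8.110 MeV/nucleon

Σm = 55·m_p + 67·m_n = 55.400180 + 67.5805483 = 122.9807283 u
The mass defect is 122.9807283 − 121.918555 = 1.0621733 u.
Binding energy = Δm·c² = 1.0621733 × 931.49 MeV/u = 989.404 MeV
Dividing by A = 122 gives 8.110 MeV per nucleon.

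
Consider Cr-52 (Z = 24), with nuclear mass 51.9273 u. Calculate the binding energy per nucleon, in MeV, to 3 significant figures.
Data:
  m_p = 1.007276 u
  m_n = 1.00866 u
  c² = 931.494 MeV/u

8.77 MeV/nucleon

Z = 24, so N = A − Z = 52 − 24 = 28.
Σm = 24·m_p + 28·m_n = 24.174624 + 28.24248 = 52.417104 u
Δm = 52.417104 − 51.9273 = 0.489804 u
Binding energy = Δm·c² = 0.489804 × 931.494 MeV/u = 456.249 MeV
BE/A = 456.249 MeV / 52 = 8.774 MeV/nucleon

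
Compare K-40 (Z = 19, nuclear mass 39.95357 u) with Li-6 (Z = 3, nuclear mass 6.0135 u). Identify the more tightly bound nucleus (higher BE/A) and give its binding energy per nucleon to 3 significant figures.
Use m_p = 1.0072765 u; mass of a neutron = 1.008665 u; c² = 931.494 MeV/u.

K-40: Σm = 19(1.0072765) + 21(1.008665) = 40.3202185 u; Δm = 0.3666485 u; E_B = 341.53 MeV; E_B/A = 8.538 MeV
Li-6: Σm = 3(1.0072765) + 3(1.008665) = 6.0478245 u; Δm = 0.0343245 u; E_B = 31.973 MeV; E_B/A = 5.329 MeV
K-40 has the higher binding energy per nucleon, so it is the more tightly bound nucleus.

K-40; 8.54 MeV/nucleon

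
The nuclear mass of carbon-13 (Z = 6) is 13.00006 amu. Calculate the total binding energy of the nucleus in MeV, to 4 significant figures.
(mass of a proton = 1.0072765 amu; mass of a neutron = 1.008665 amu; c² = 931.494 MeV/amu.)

97.11 MeV

Z = 6, so N = A − Z = 13 − 6 = 7.
Total constituent mass: 6 × 1.0072765 + 7 × 1.008665 = 13.1043140 amu
The mass defect is 13.1043140 − 13.00006 = 0.1042540 amu.
Converting to energy: 0.1042540 amu × 931.494 MeV/amu = 97.1120 MeV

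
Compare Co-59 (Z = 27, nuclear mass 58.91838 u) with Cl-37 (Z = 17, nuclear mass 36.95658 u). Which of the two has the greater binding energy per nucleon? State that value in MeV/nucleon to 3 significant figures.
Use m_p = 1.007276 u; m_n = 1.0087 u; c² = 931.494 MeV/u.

Co-59; 8.79 MeV/nucleon

Co-59: Σm = 27(1.007276) + 32(1.0087) = 59.474852 u; Δm = 0.556472 u; E_B = 518.35 MeV; E_B/A = 8.786 MeV
Cl-37: Σm = 17(1.007276) + 20(1.0087) = 37.297692 u; Δm = 0.341112 u; E_B = 317.74 MeV; E_B/A = 8.588 MeV
Co-59 has the higher binding energy per nucleon, so it is the more tightly bound nucleus.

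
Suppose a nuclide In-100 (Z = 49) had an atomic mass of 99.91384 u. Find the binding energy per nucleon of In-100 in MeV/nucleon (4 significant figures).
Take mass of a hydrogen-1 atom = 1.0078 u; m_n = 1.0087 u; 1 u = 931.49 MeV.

8.496 MeV/nucleon

Z = 49, so N = A − Z = 100 − 49 = 51.
Mass of separated nucleons = 49(1.0078) + 51(1.0087) = 49.3822 + 51.4437 = 100.8259 u
Mass defect Δm = 100.8259 − 99.91384 = 0.91206 u
Binding energy = Δm·c² = 0.91206 × 931.49 MeV/u = 849.575 MeV
Dividing by A = 100 gives 8.496 MeV per nucleon.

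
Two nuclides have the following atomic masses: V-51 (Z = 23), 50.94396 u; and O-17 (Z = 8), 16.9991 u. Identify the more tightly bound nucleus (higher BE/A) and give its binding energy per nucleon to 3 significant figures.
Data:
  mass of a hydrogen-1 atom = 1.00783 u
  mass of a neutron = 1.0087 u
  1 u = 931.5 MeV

V-51: Σm = 23(1.00783) + 28(1.0087) = 51.42369 u; Δm = 0.47973 u; E_B = 446.87 MeV; E_B/A = 8.762 MeV
O-17: Σm = 8(1.00783) + 9(1.0087) = 17.14094 u; Δm = 0.14184 u; E_B = 132.12 MeV; E_B/A = 7.772 MeV
V-51 has the higher binding energy per nucleon, so it is the more tightly bound nucleus.

V-51; 8.76 MeV/nucleon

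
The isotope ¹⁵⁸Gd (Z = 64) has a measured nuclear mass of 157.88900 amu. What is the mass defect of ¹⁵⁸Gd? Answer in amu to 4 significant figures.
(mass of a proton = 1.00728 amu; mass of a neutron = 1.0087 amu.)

1.395 amu

The nucleus contains 64 protons and 158 − 64 = 94 neutrons.
Mass of separated nucleons = 64(1.00728) + 94(1.0087) = 64.46592 + 94.8178 = 159.28372 amu
The mass defect is 159.28372 − 157.88900 = 1.39472 amu.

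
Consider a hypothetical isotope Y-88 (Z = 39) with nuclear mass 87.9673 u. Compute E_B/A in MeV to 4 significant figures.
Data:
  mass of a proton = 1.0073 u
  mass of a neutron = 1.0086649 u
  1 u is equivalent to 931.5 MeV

7.854 MeV/nucleon

The nucleus contains 39 protons and 88 − 39 = 49 neutrons.
Total constituent mass: 39 × 1.0073 + 49 × 1.0086649 = 88.7092801 u
The mass defect is 88.7092801 − 87.9673 = 0.7419801 u.
E_B = 0.7419801 × 931.5 = 691.154 MeV
BE/A = 691.154 MeV / 88 = 7.854 MeV/nucleon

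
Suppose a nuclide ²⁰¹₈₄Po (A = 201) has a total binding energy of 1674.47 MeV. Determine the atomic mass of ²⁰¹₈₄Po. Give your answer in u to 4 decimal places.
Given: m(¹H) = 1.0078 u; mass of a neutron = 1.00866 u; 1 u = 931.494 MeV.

200.8708 u

Mass defect = 1674.47 MeV / (931.494 MeV/u) = 1.797618 u
Constituent mass = 84(1.0078) + 117(1.00866) = 202.66842 u
Atomic mass = 202.66842 − 1.797618 = 200.870802 u ≈ 200.8708 u (to 4 decimal places)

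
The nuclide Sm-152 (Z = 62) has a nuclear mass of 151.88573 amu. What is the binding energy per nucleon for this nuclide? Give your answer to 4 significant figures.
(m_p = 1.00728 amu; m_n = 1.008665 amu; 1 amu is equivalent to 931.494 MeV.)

Total constituent mass: 62 × 1.00728 + 90 × 1.008665 = 153.231210 amu
Δm = 153.231210 − 151.88573 = 1.345480 amu
Converting to energy: 1.345480 amu × 931.494 MeV/amu = 1253.31 MeV
Per nucleon: 1253.31 / 152 = 8.245 MeV

8.245 MeV/nucleon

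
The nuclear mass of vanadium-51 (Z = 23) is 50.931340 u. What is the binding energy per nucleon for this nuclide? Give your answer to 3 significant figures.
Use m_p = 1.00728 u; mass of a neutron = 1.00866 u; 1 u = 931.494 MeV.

8.74 MeV/nucleon

With 23 protons and 28 neutrons (A = 51):
Total constituent mass: 23 × 1.00728 + 28 × 1.00866 = 51.40992 u
Mass defect Δm = 51.40992 − 50.931340 = 0.478580 u
Binding energy = Δm·c² = 0.478580 × 931.494 MeV/u = 445.794 MeV
Per nucleon: 445.794 / 51 = 8.741 MeV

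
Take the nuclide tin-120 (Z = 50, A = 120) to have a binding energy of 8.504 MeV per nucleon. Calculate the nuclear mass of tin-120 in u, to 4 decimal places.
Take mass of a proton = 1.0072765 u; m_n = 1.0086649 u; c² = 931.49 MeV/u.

Total binding energy = 120 × 8.504 = 1020.480 MeV
Mass defect = 1020.480 MeV / (931.49 MeV/u) = 1.095535 u
Constituent mass = 50(1.0072765) + 70(1.0086649) = 120.9703680 u
Nuclear mass = 120.9703680 − 1.095535 = 119.8748330 u ≈ 119.8748 u (to 4 decimal places)

119.8748 u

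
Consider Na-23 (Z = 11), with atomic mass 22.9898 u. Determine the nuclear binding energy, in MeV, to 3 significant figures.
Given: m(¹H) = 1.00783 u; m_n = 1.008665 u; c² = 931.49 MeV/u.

The nucleus contains 11 protons and 23 − 11 = 12 neutrons.
Σm = 11·m(¹H) + 12·m_n = 11.08613 + 12.103980 = 23.190110 u
The mass defect is 23.190110 − 22.9898 = 0.200310 u.
Converting to energy: 0.200310 u × 931.49 MeV/u = 186.587 MeV

187 MeV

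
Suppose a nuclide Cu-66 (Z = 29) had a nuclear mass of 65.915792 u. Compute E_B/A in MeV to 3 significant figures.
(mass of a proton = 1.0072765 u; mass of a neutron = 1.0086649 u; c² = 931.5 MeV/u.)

Total constituent mass: 29 × 1.0072765 + 37 × 1.0086649 = 66.5316198 u
The mass defect is 66.5316198 − 65.915792 = 0.6158278 u.
E_B = 0.6158278 × 931.5 = 573.644 MeV
BE/A = 573.644 MeV / 66 = 8.692 MeV/nucleon

8.69 MeV/nucleon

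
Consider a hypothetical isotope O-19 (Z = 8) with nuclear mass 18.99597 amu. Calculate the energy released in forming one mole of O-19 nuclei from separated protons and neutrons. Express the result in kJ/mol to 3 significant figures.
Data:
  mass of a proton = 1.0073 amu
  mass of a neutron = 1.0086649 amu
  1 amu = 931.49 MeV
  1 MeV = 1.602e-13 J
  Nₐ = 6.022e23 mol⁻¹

1.42e+10 kJ/mol

Mass of separated nucleons = 8(1.0073) + 11(1.0086649) = 8.0584 + 11.0953139 = 19.1537139 amu
The mass defect is 19.1537139 − 18.99597 = 0.1577439 amu.
Converting to energy: 0.1577439 amu × 931.49 MeV/amu = 146.937 MeV
Per nucleus in joules: 146.937 MeV × 1.602e-13 J/MeV = 2.3539e-11 J
Per mole: 2.3539e-11 J × 6.022e23 mol⁻¹ = 1.4175e+13 J/mol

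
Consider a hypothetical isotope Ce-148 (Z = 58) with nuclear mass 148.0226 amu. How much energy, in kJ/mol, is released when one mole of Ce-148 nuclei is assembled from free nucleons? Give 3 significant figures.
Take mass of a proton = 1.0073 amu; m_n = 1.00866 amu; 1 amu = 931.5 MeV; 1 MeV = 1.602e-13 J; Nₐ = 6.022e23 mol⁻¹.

With 58 protons and 90 neutrons (A = 148):
Σm = 58·m_p + 90·m_n = 58.4234 + 90.77940 = 149.20280 amu
Mass defect Δm = 149.20280 − 148.0226 = 1.18020 amu
Converting to energy: 1.18020 amu × 931.5 MeV/amu = 1099.36 MeV
Per nucleus in joules: 1099.36 MeV × 1.602e-13 J/MeV = 1.7612e-10 J
Per mole: 1.7612e-10 J × 6.022e23 mol⁻¹ = 1.0606e+14 J/mol

1.06e+11 kJ/mol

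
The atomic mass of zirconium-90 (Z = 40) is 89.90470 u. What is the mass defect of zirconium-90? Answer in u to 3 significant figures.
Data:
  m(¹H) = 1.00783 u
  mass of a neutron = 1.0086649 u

0.842 u

Total constituent mass: 40 × 1.00783 + 50 × 1.0086649 = 90.7464450 u
Δm = 90.7464450 − 89.90470 = 0.8417450 u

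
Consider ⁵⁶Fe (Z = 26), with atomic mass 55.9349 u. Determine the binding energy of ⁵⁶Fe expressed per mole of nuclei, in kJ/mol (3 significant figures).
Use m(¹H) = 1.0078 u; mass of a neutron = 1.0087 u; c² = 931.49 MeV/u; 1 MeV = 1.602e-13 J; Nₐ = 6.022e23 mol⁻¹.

Total constituent mass: 26 × 1.0078 + 30 × 1.0087 = 56.4638 u
The mass defect is 56.4638 − 55.9349 = 0.5289 u.
Converting to energy: 0.5289 u × 931.49 MeV/u = 492.665 MeV
Per nucleus in joules: 492.665 MeV × 1.602e-13 J/MeV = 7.8925e-11 J
Per mole: 7.8925e-11 J × 6.022e23 mol⁻¹ = 4.7529e+13 J/mol

4.75e+10 kJ/mol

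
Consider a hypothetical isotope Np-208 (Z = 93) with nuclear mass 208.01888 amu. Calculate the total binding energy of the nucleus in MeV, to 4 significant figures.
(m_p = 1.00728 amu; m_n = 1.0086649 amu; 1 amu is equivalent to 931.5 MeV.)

1541 MeV

Z = 93, so N = A − Z = 208 − 93 = 115.
Σm = 93·m_p + 115·m_n = 93.67704 + 115.9964635 = 209.6735035 amu
The mass defect is 209.6735035 − 208.01888 = 1.6546235 amu.
Binding energy = Δm·c² = 1.6546235 × 931.5 MeV/amu = 1541.28 MeV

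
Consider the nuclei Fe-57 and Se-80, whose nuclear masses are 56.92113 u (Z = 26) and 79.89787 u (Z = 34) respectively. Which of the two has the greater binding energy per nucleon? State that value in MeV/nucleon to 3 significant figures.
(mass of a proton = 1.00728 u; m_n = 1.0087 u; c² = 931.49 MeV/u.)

Fe-57; 8.79 MeV/nucleon

Fe-57: Σm = 26(1.00728) + 31(1.0087) = 57.45898 u; Δm = 0.53785 u; E_B = 501.002 MeV; E_B/A = 8.790 MeV
Se-80: Σm = 34(1.00728) + 46(1.0087) = 80.64772 u; Δm = 0.74985 u; E_B = 698.48 MeV; E_B/A = 8.731 MeV
Fe-57 has the higher binding energy per nucleon, so it is the more tightly bound nucleus.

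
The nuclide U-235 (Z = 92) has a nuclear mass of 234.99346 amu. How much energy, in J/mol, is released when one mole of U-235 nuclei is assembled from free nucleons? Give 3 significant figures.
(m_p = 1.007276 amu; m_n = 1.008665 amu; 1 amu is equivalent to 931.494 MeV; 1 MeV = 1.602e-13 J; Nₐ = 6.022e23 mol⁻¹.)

Σm = 92·m_p + 143·m_n = 92.669392 + 144.239095 = 236.908487 amu
Δm = 236.908487 − 234.99346 = 1.915027 amu
Converting to energy: 1.915027 amu × 931.494 MeV/amu = 1783.84 MeV
Per nucleus in joules: 1783.84 MeV × 1.602e-13 J/MeV = 2.8577e-10 J
Per mole: 2.8577e-10 J × 6.022e23 mol⁻¹ = 1.7209e+14 J/mol

1.72e+14 J/mol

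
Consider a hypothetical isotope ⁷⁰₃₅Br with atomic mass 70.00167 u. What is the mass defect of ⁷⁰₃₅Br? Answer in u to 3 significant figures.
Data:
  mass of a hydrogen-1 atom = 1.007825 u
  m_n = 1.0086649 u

0.575 u

The nucleus contains 35 protons and 70 − 35 = 35 neutrons.
Mass of separated nucleons = 35(1.007825) + 35(1.0086649) = 35.273875 + 35.3032715 = 70.5771465 u
Mass defect Δm = 70.5771465 − 70.00167 = 0.5754765 u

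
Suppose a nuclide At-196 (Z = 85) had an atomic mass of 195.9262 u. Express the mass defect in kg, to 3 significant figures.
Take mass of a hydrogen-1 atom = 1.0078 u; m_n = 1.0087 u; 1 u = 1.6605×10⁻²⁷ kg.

Total constituent mass: 85 × 1.0078 + 111 × 1.0087 = 197.6287 u
Δm = 197.6287 − 195.9262 = 1.7025 u
In SI units: 1.7025 u × 1.6605×10⁻²⁷ kg/u = 2.8270e-27 kg

2.83e-27 kg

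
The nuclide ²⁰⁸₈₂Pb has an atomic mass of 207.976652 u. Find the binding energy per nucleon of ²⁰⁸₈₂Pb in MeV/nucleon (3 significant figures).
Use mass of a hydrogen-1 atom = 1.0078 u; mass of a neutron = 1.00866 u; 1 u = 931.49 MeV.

7.86 MeV/nucleon

Σm = 82·m(¹H) + 126·m_n = 82.6396 + 127.09116 = 209.73076 u
The mass defect is 209.73076 − 207.976652 = 1.754108 u.
Converting to energy: 1.754108 u × 931.49 MeV/u = 1633.93 MeV
Dividing by A = 208 gives 7.855 MeV per nucleon.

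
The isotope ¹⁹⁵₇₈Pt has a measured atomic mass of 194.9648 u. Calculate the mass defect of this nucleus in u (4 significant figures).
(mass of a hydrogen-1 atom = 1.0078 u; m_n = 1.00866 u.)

With 78 protons and 117 neutrons (A = 195):
Total constituent mass: 78 × 1.0078 + 117 × 1.00866 = 196.62162 u
Mass defect Δm = 196.62162 − 194.9648 = 1.65682 u

1.657 u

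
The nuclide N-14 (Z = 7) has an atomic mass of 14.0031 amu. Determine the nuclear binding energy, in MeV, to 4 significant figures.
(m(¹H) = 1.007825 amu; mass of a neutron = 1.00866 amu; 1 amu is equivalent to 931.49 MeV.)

Mass of separated nucleons = 7(1.007825) + 7(1.00866) = 7.054775 + 7.06062 = 14.115395 amu
Mass defect Δm = 14.115395 − 14.0031 = 0.112295 amu
E_B = 0.112295 × 931.49 = 104.602 MeV

104.6 MeV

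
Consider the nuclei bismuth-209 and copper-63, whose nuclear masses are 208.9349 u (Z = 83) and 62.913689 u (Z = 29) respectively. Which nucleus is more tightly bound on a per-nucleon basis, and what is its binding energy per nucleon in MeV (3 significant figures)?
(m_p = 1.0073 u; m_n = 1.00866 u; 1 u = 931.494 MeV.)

copper-63; 8.76 MeV/nucleon

bismuth-209: Σm = 83(1.0073) + 126(1.00866) = 210.69706 u; Δm = 1.76216 u; E_B = 1641.4 MeV; E_B/A = 7.854 MeV
copper-63: Σm = 29(1.0073) + 34(1.00866) = 63.50614 u; Δm = 0.592451 u; E_B = 551.86 MeV; E_B/A = 8.760 MeV
copper-63 has the higher binding energy per nucleon, so it is the more tightly bound nucleus.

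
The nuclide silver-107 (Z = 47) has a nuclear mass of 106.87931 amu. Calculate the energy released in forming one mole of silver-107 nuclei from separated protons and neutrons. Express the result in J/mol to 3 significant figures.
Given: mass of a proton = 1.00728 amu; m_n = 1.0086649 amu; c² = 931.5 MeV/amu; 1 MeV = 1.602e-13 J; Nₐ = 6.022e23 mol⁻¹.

8.83e+13 J/mol

The nucleus contains 47 protons and 107 − 47 = 60 neutrons.
Σm = 47·m_p + 60·m_n = 47.34216 + 60.5198940 = 107.8620540 amu
The mass defect is 107.8620540 − 106.87931 = 0.9827440 amu.
Binding energy = Δm·c² = 0.9827440 × 931.5 MeV/amu = 915.426 MeV
Per nucleus in joules: 915.426 MeV × 1.602e-13 J/MeV = 1.4665e-10 J
Per mole: 1.4665e-10 J × 6.022e23 mol⁻¹ = 8.8313e+13 J/mol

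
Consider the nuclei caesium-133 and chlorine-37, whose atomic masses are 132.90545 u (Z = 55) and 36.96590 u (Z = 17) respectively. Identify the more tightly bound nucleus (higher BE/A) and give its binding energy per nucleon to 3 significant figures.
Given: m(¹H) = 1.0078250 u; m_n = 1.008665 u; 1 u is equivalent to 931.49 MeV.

caesium-133: Σm = 55(1.0078250) + 78(1.008665) = 134.1062450 u; Δm = 1.2007950 u; E_B = 1118.5 MeV; E_B/A = 8.410 MeV
chlorine-37: Σm = 17(1.0078250) + 20(1.008665) = 37.3063250 u; Δm = 0.3404250 u; E_B = 317.10 MeV; E_B/A = 8.570 MeV
chlorine-37 has the higher binding energy per nucleon, so it is the more tightly bound nucleus.

chlorine-37; 8.57 MeV/nucleon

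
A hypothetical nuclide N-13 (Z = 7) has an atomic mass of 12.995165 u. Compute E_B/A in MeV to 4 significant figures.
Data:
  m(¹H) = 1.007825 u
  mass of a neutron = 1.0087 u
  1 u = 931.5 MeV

Z = 7, so N = A − Z = 13 − 7 = 6.
Total constituent mass: 7 × 1.007825 + 6 × 1.0087 = 13.106975 u
Mass defect Δm = 13.106975 − 12.995165 = 0.111810 u
E_B = 0.111810 × 931.5 = 104.151 MeV
Dividing by A = 13 gives 8.012 MeV per nucleon.

8.012 MeV/nucleon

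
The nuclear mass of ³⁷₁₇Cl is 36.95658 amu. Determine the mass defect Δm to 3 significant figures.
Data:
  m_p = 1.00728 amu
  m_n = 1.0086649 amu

0.340 amu

Total constituent mass: 17 × 1.00728 + 20 × 1.0086649 = 37.2970580 amu
Mass defect Δm = 37.2970580 − 36.95658 = 0.3404780 amu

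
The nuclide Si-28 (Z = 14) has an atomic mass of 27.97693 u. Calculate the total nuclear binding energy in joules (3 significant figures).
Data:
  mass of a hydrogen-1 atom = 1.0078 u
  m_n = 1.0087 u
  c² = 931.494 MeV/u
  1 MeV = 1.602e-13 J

3.79e-11 J

With 14 protons and 14 neutrons (A = 28):
Mass of separated nucleons = 14(1.0078) + 14(1.0087) = 14.1092 + 14.1218 = 28.2310 u
The mass defect is 28.2310 − 27.97693 = 0.25407 u.
Converting to energy: 0.25407 u × 931.494 MeV/u = 236.665 MeV
In joules: 236.665 MeV × 1.602e-13 J/MeV = 3.7914e-11 J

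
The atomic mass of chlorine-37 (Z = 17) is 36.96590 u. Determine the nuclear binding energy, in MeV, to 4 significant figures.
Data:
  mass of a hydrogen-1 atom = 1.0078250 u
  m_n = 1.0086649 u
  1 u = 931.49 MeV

The nucleus contains 17 protons and 37 − 17 = 20 neutrons.
Mass of separated nucleons = 17(1.0078250) + 20(1.0086649) = 17.1330250 + 20.1732980 = 37.3063230 u
The mass defect is 37.3063230 − 36.96590 = 0.3404230 u.
Binding energy = Δm·c² = 0.3404230 × 931.49 MeV/u = 317.101 MeV

317.1 MeV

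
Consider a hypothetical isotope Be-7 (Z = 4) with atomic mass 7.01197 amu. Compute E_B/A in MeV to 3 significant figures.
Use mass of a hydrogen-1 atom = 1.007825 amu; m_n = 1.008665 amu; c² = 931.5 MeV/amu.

6.03 MeV/nucleon

Total constituent mass: 4 × 1.007825 + 3 × 1.008665 = 7.057295 amu
The mass defect is 7.057295 − 7.01197 = 0.045325 amu.
Converting to energy: 0.045325 amu × 931.5 MeV/amu = 42.2202 MeV
BE/A = 42.2202 MeV / 7 = 6.031 MeV/nucleon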